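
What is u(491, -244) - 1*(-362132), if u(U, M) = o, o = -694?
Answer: 361438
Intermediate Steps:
u(U, M) = -694
u(491, -244) - 1*(-362132) = -694 - 1*(-362132) = -694 + 362132 = 361438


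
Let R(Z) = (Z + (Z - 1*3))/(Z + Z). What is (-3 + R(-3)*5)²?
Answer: 81/4 ≈ 20.250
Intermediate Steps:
R(Z) = (-3 + 2*Z)/(2*Z) (R(Z) = (Z + (Z - 3))/((2*Z)) = (Z + (-3 + Z))*(1/(2*Z)) = (-3 + 2*Z)*(1/(2*Z)) = (-3 + 2*Z)/(2*Z))
(-3 + R(-3)*5)² = (-3 + ((-3/2 - 3)/(-3))*5)² = (-3 - ⅓*(-9/2)*5)² = (-3 + (3/2)*5)² = (-3 + 15/2)² = (9/2)² = 81/4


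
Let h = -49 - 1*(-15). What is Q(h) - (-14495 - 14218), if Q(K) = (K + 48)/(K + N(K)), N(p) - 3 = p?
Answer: 1866331/65 ≈ 28713.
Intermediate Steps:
N(p) = 3 + p
h = -34 (h = -49 + 15 = -34)
Q(K) = (48 + K)/(3 + 2*K) (Q(K) = (K + 48)/(K + (3 + K)) = (48 + K)/(3 + 2*K))
Q(h) - (-14495 - 14218) = (48 - 34)/(3 + 2*(-34)) - (-14495 - 14218) = 14/(3 - 68) - 1*(-28713) = 14/(-65) + 28713 = -1/65*14 + 28713 = -14/65 + 28713 = 1866331/65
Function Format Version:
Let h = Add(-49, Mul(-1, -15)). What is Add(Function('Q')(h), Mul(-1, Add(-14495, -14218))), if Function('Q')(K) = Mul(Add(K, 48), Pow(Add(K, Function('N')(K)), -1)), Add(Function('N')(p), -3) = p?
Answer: Rational(1866331, 65) ≈ 28713.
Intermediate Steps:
Function('N')(p) = Add(3, p)
h = -34 (h = Add(-49, 15) = -34)
Function('Q')(K) = Mul(Pow(Add(3, Mul(2, K)), -1), Add(48, K)) (Function('Q')(K) = Mul(Add(K, 48), Pow(Add(K, Add(3, K)), -1)) = Mul(Add(48, K), Pow(Add(3, Mul(2, K)), -1)) = Mul(Pow(Add(3, Mul(2, K)), -1), Add(48, K)))
Add(Function('Q')(h), Mul(-1, Add(-14495, -14218))) = Add(Mul(Pow(Add(3, Mul(2, -34)), -1), Add(48, -34)), Mul(-1, Add(-14495, -14218))) = Add(Mul(Pow(Add(3, -68), -1), 14), Mul(-1, -28713)) = Add(Mul(Pow(-65, -1), 14), 28713) = Add(Mul(Rational(-1, 65), 14), 28713) = Add(Rational(-14, 65), 28713) = Rational(1866331, 65)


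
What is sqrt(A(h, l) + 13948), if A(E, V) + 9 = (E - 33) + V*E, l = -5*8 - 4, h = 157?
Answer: 3*sqrt(795) ≈ 84.587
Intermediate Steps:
l = -44 (l = -40 - 4 = -44)
A(E, V) = -42 + E + E*V (A(E, V) = -9 + ((E - 33) + V*E) = -9 + ((-33 + E) + E*V) = -9 + (-33 + E + E*V) = -42 + E + E*V)
sqrt(A(h, l) + 13948) = sqrt((-42 + 157 + 157*(-44)) + 13948) = sqrt((-42 + 157 - 6908) + 13948) = sqrt(-6793 + 13948) = sqrt(7155) = 3*sqrt(795)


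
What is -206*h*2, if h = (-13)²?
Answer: -69628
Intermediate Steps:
h = 169
-206*h*2 = -206*169*2 = -34814*2 = -69628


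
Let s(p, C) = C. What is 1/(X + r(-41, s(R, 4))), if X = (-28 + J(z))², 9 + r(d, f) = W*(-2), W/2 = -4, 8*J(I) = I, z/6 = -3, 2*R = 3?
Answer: 16/14753 ≈ 0.0010845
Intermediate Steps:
R = 3/2 (R = (½)*3 = 3/2 ≈ 1.5000)
z = -18 (z = 6*(-3) = -18)
J(I) = I/8
W = -8 (W = 2*(-4) = -8)
r(d, f) = 7 (r(d, f) = -9 - 8*(-2) = -9 + 16 = 7)
X = 14641/16 (X = (-28 + (⅛)*(-18))² = (-28 - 9/4)² = (-121/4)² = 14641/16 ≈ 915.06)
1/(X + r(-41, s(R, 4))) = 1/(14641/16 + 7) = 1/(14753/16) = 16/14753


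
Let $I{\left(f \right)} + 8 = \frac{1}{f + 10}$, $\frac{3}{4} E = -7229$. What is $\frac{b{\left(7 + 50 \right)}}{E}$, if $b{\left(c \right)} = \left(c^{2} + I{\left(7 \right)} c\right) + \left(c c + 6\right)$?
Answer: $- \frac{308619}{491572} \approx -0.62782$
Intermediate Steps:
$E = - \frac{28916}{3}$ ($E = \frac{4}{3} \left(-7229\right) = - \frac{28916}{3} \approx -9638.7$)
$I{\left(f \right)} = -8 + \frac{1}{10 + f}$ ($I{\left(f \right)} = -8 + \frac{1}{f + 10} = -8 + \frac{1}{10 + f}$)
$b{\left(c \right)} = 6 + 2 c^{2} - \frac{135 c}{17}$ ($b{\left(c \right)} = \left(c^{2} + \frac{-79 - 56}{10 + 7} c\right) + \left(c c + 6\right) = \left(c^{2} + \frac{-79 - 56}{17} c\right) + \left(c^{2} + 6\right) = \left(c^{2} + \frac{1}{17} \left(-135\right) c\right) + \left(6 + c^{2}\right) = \left(c^{2} - \frac{135 c}{17}\right) + \left(6 + c^{2}\right) = 6 + 2 c^{2} - \frac{135 c}{17}$)
$\frac{b{\left(7 + 50 \right)}}{E} = \frac{6 + 2 \left(7 + 50\right)^{2} - \frac{135 \left(7 + 50\right)}{17}}{- \frac{28916}{3}} = \left(6 + 2 \cdot 57^{2} - \frac{7695}{17}\right) \left(- \frac{3}{28916}\right) = \left(6 + 2 \cdot 3249 - \frac{7695}{17}\right) \left(- \frac{3}{28916}\right) = \left(6 + 6498 - \frac{7695}{17}\right) \left(- \frac{3}{28916}\right) = \frac{102873}{17} \left(- \frac{3}{28916}\right) = - \frac{308619}{491572}$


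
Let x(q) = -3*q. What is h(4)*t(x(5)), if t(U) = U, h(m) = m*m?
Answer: -240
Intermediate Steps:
h(m) = m**2
h(4)*t(x(5)) = 4**2*(-3*5) = 16*(-15) = -240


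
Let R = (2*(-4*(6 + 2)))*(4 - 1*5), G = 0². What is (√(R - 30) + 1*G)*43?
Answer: 43*√34 ≈ 250.73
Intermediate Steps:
G = 0
R = 64 (R = (2*(-4*8))*(4 - 5) = (2*(-32))*(-1) = -64*(-1) = 64)
(√(R - 30) + 1*G)*43 = (√(64 - 30) + 1*0)*43 = (√34 + 0)*43 = √34*43 = 43*√34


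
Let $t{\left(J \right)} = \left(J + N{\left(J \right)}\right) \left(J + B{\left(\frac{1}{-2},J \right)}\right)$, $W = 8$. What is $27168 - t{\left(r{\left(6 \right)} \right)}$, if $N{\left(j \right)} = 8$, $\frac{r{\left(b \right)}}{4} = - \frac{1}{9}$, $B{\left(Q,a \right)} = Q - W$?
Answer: $\frac{2206082}{81} \approx 27236.0$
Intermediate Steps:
$B{\left(Q,a \right)} = -8 + Q$ ($B{\left(Q,a \right)} = Q - 8 = -8 + Q$)
$r{\left(b \right)} = - \frac{4}{9}$ ($r{\left(b \right)} = 4 \left(- \frac{1}{9}\right) = - \frac{4}{9}$)
$t{\left(J \right)} = \left(8 + J\right) \left(- \frac{17}{2} + J\right)$ ($t{\left(J \right)} = \left(J + 8\right) \left(J - \left(8 - \frac{1}{-2}\right)\right) = \left(8 + J\right) \left(J - \frac{17}{2}\right) = \left(8 + J\right) \left(- \frac{17}{2} + J\right)$)
$27168 - t{\left(r{\left(6 \right)} \right)} = 27168 - \left(-68 + \left(- \frac{4}{9}\right)^{2} - - \frac{2}{9}\right) = 27168 - \left(-68 + \frac{16}{81} + \frac{2}{9}\right) = 27168 - - \frac{5474}{81} = 27168 + \frac{5474}{81} = \frac{2206082}{81}$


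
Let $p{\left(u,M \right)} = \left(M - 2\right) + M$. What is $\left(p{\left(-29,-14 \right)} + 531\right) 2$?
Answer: $1002$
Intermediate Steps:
$p{\left(u,M \right)} = -2 + 2 M$ ($p{\left(u,M \right)} = \left(-2 + M\right) + M = -2 + 2 M$)
$\left(p{\left(-29,-14 \right)} + 531\right) 2 = \left(\left(-2 + 2 \left(-14\right)\right) + 531\right) 2 = \left(\left(-2 - 28\right) + 531\right) 2 = \left(-30 + 531\right) 2 = 501 \cdot 2 = 1002$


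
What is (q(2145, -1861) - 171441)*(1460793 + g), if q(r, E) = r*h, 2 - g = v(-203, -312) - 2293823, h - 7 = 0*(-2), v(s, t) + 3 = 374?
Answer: -587261841222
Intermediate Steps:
v(s, t) = 371 (v(s, t) = -3 + 374 = 371)
h = 7 (h = 7 + 0*(-2) = 7 + 0 = 7)
g = 2293454 (g = 2 - (371 - 2293823) = 2 - 1*(-2293452) = 2 + 2293452 = 2293454)
q(r, E) = 7*r (q(r, E) = r*7 = 7*r)
(q(2145, -1861) - 171441)*(1460793 + g) = (7*2145 - 171441)*(1460793 + 2293454) = (15015 - 171441)*3754247 = -156426*3754247 = -587261841222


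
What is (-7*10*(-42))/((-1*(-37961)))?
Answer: 420/5423 ≈ 0.077448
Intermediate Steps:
(-7*10*(-42))/((-1*(-37961))) = -70*(-42)/37961 = 2940*(1/37961) = 420/5423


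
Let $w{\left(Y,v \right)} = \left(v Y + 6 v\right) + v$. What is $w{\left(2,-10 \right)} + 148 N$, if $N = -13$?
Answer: $-2014$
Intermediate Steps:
$w{\left(Y,v \right)} = 7 v + Y v$ ($w{\left(Y,v \right)} = \left(Y v + 6 v\right) + v = \left(6 v + Y v\right) + v = 7 v + Y v$)
$w{\left(2,-10 \right)} + 148 N = - 10 \left(7 + 2\right) + 148 \left(-13\right) = \left(-10\right) 9 - 1924 = -90 - 1924 = -2014$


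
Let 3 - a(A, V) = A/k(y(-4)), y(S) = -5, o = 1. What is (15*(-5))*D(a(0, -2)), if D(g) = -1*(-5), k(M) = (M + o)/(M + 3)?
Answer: -375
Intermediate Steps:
k(M) = (1 + M)/(3 + M) (k(M) = (M + 1)/(M + 3) = (1 + M)/(3 + M))
a(A, V) = 3 - A/2 (a(A, V) = 3 - A/((1 - 5)/(3 - 5)) = 3 - A/(-4/(-2)) = 3 - A/((-1/2*(-4))) = 3 - A/2)
D(g) = 5
(15*(-5))*D(a(0, -2)) = (15*(-5))*5 = -75*5 = -375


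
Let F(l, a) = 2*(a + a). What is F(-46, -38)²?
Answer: 23104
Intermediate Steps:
F(l, a) = 4*a (F(l, a) = 2*(2*a) = 4*a)
F(-46, -38)² = (4*(-38))² = (-152)² = 23104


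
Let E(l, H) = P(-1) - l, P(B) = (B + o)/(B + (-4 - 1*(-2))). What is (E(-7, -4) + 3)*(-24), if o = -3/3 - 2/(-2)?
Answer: -248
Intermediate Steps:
o = 0 (o = -3*1/3 - 2*(-1/2) = -1 + 1 = 0)
P(B) = B/(-2 + B) (P(B) = (B + 0)/(B + (-4 - 1*(-2))) = B/(B + (-4 + 2)) = B/(B - 2) = B/(-2 + B))
E(l, H) = 1/3 - l (E(l, H) = -1/(-2 - 1) - l = -1/(-3) - l = -1*(-1/3) - l = 1/3 - l)
(E(-7, -4) + 3)*(-24) = ((1/3 - 1*(-7)) + 3)*(-24) = ((1/3 + 7) + 3)*(-24) = (22/3 + 3)*(-24) = (31/3)*(-24) = -248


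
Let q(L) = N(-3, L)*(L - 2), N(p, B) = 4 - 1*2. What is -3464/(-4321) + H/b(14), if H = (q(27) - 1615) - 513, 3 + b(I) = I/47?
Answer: 422454714/548767 ≈ 769.83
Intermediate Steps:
N(p, B) = 2 (N(p, B) = 4 - 2 = 2)
q(L) = -4 + 2*L (q(L) = 2*(L - 2) = 2*(-2 + L) = -4 + 2*L)
b(I) = -3 + I/47
H = -2078 (H = ((-4 + 2*27) - 1615) - 513 = ((-4 + 54) - 1615) - 513 = (50 - 1615) - 513 = -1565 - 513 = -2078)
-3464/(-4321) + H/b(14) = -3464/(-4321) - 2078/(-3 + (1/47)*14) = -3464*(-1/4321) - 2078/(-3 + 14/47) = 3464/4321 - 2078/(-127/47) = 3464/4321 - 2078*(-47/127) = 3464/4321 + 97666/127 = 422454714/548767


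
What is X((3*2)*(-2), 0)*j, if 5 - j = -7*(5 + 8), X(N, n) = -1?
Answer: -96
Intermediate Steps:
j = 96 (j = 5 - (-7)*(5 + 8) = 5 - (-7)*13 = 5 - 1*(-91) = 5 + 91 = 96)
X((3*2)*(-2), 0)*j = -1*96 = -96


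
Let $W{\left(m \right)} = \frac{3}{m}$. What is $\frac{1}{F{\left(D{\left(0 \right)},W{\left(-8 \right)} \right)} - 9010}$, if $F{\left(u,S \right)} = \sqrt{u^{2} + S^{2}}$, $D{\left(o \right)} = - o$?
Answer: $- \frac{8}{72077} \approx -0.00011099$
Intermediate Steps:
$F{\left(u,S \right)} = \sqrt{S^{2} + u^{2}}$
$\frac{1}{F{\left(D{\left(0 \right)},W{\left(-8 \right)} \right)} - 9010} = \frac{1}{\sqrt{\left(\frac{3}{-8}\right)^{2} + \left(\left(-1\right) 0\right)^{2}} - 9010} = \frac{1}{\sqrt{\left(3 \left(- \frac{1}{8}\right)\right)^{2} + 0^{2}} - 9010} = \frac{1}{\sqrt{\left(- \frac{3}{8}\right)^{2} + 0} - 9010} = \frac{1}{\sqrt{\frac{9}{64} + 0} - 9010} = \frac{1}{\sqrt{\frac{9}{64}} - 9010} = \frac{1}{\frac{3}{8} - 9010} = \frac{1}{- \frac{72077}{8}} = - \frac{8}{72077}$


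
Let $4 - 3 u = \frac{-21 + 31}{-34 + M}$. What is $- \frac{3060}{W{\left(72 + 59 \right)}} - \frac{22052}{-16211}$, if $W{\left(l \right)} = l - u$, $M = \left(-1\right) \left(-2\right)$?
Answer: $- \frac{249325588}{11201801} \approx -22.258$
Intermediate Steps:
$M = 2$
$u = \frac{23}{16}$ ($u = \frac{4}{3} - \frac{\left(-21 + 31\right) \frac{1}{-34 + 2}}{3} = \frac{4}{3} - \frac{10 \frac{1}{-32}}{3} = \frac{4}{3} - \frac{10 \left(- \frac{1}{32}\right)}{3} = \frac{4}{3} - - \frac{5}{48} = \frac{4}{3} + \frac{5}{48} = \frac{23}{16} \approx 1.4375$)
$W{\left(l \right)} = - \frac{23}{16} + l$ ($W{\left(l \right)} = l - \frac{23}{16} = - \frac{23}{16} + l$)
$- \frac{3060}{W{\left(72 + 59 \right)}} - \frac{22052}{-16211} = - \frac{3060}{- \frac{23}{16} + \left(72 + 59\right)} - \frac{22052}{-16211} = - \frac{3060}{- \frac{23}{16} + 131} - - \frac{22052}{16211} = - \frac{3060}{\frac{2073}{16}} + \frac{22052}{16211} = \left(-3060\right) \frac{16}{2073} + \frac{22052}{16211} = - \frac{16320}{691} + \frac{22052}{16211} = - \frac{249325588}{11201801}$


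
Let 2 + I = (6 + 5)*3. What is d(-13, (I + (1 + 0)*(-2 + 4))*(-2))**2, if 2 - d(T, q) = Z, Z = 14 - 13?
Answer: 1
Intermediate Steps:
I = 31 (I = -2 + (6 + 5)*3 = -2 + 11*3 = -2 + 33 = 31)
Z = 1
d(T, q) = 1 (d(T, q) = 2 - 1*1 = 2 - 1 = 1)
d(-13, (I + (1 + 0)*(-2 + 4))*(-2))**2 = 1**2 = 1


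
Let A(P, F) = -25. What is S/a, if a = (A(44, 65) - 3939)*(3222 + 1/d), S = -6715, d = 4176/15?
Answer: 2336820/4444663739 ≈ 0.00052576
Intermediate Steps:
d = 1392/5 (d = 4176*(1/15) = 1392/5 ≈ 278.40)
a = -4444663739/348 (a = (-25 - 3939)*(3222 + 1/(1392/5)) = -3964*(3222 + 5/1392) = -3964*4485029/1392 = -4444663739/348 ≈ -1.2772e+7)
S/a = -6715/(-4444663739/348) = -6715*(-348/4444663739) = 2336820/4444663739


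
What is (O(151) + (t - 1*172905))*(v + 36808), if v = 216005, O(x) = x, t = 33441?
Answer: -35220137469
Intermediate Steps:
(O(151) + (t - 1*172905))*(v + 36808) = (151 + (33441 - 1*172905))*(216005 + 36808) = (151 + (33441 - 172905))*252813 = (151 - 139464)*252813 = -139313*252813 = -35220137469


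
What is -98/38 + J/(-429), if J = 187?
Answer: -2234/741 ≈ -3.0148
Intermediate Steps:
-98/38 + J/(-429) = -98/38 + 187/(-429) = -98*1/38 + 187*(-1/429) = -49/19 - 17/39 = -2234/741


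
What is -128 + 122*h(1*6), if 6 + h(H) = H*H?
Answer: 3532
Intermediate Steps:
h(H) = -6 + H² (h(H) = -6 + H*H = -6 + H²)
-128 + 122*h(1*6) = -128 + 122*(-6 + (1*6)²) = -128 + 122*(-6 + 6²) = -128 + 122*(-6 + 36) = -128 + 122*30 = -128 + 3660 = 3532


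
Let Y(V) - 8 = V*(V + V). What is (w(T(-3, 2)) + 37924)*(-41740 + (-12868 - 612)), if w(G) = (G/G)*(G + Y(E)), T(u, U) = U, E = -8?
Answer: -2101783640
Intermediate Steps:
Y(V) = 8 + 2*V² (Y(V) = 8 + V*(V + V) = 8 + V*(2*V) = 8 + 2*V²)
w(G) = 136 + G (w(G) = (G/G)*(G + (8 + 2*(-8)²)) = 1*(G + (8 + 2*64)) = 1*(G + (8 + 128)) = 1*(G + 136) = 1*(136 + G) = 136 + G)
(w(T(-3, 2)) + 37924)*(-41740 + (-12868 - 612)) = ((136 + 2) + 37924)*(-41740 + (-12868 - 612)) = (138 + 37924)*(-41740 - 13480) = 38062*(-55220) = -2101783640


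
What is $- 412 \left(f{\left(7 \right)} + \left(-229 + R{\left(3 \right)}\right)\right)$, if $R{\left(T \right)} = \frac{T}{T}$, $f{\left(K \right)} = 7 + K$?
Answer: $88168$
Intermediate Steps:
$R{\left(T \right)} = 1$
$- 412 \left(f{\left(7 \right)} + \left(-229 + R{\left(3 \right)}\right)\right) = - 412 \left(\left(7 + 7\right) + \left(-229 + 1\right)\right) = - 412 \left(14 - 228\right) = \left(-412\right) \left(-214\right) = 88168$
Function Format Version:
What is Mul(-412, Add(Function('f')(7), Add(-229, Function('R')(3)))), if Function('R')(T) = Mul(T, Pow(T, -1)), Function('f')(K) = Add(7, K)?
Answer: 88168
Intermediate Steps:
Function('R')(T) = 1
Mul(-412, Add(Function('f')(7), Add(-229, Function('R')(3)))) = Mul(-412, Add(Add(7, 7), Add(-229, 1))) = Mul(-412, Add(14, -228)) = Mul(-412, -214) = 88168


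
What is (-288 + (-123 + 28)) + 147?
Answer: -236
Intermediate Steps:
(-288 + (-123 + 28)) + 147 = (-288 - 95) + 147 = -383 + 147 = -236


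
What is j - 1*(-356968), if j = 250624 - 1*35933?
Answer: 571659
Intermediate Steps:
j = 214691 (j = 250624 - 35933 = 214691)
j - 1*(-356968) = 214691 - 1*(-356968) = 214691 + 356968 = 571659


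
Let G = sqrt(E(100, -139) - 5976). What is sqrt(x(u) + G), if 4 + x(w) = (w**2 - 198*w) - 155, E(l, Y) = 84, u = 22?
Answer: sqrt(-4031 + 2*I*sqrt(1473)) ≈ 0.6045 + 63.493*I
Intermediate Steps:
x(w) = -159 + w**2 - 198*w (x(w) = -4 + ((w**2 - 198*w) - 155) = -4 + (-155 + w**2 - 198*w) = -159 + w**2 - 198*w)
G = 2*I*sqrt(1473) (G = sqrt(84 - 5976) = sqrt(-5892) = 2*I*sqrt(1473) ≈ 76.759*I)
sqrt(x(u) + G) = sqrt((-159 + 22**2 - 198*22) + 2*I*sqrt(1473)) = sqrt((-159 + 484 - 4356) + 2*I*sqrt(1473)) = sqrt(-4031 + 2*I*sqrt(1473))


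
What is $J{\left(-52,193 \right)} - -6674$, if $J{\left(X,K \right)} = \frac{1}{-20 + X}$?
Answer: $\frac{480527}{72} \approx 6674.0$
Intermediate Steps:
$J{\left(-52,193 \right)} - -6674 = \frac{1}{-20 - 52} - -6674 = \frac{1}{-72} + 6674 = - \frac{1}{72} + 6674 = \frac{480527}{72}$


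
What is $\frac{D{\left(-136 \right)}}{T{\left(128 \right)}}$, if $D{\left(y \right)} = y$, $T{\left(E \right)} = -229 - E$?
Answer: $\frac{8}{21} \approx 0.38095$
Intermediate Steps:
$\frac{D{\left(-136 \right)}}{T{\left(128 \right)}} = - \frac{136}{-229 - 128} = - \frac{136}{-357} = \left(-136\right) \left(- \frac{1}{357}\right) = \frac{8}{21}$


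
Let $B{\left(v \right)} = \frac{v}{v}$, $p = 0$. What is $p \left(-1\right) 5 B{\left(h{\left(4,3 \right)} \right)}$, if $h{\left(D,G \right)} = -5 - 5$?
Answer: $0$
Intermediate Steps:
$h{\left(D,G \right)} = -10$
$B{\left(v \right)} = 1$
$p \left(-1\right) 5 B{\left(h{\left(4,3 \right)} \right)} = 0 \left(-1\right) 5 \cdot 1 = 0 \cdot 5 \cdot 1 = 0 \cdot 1 = 0$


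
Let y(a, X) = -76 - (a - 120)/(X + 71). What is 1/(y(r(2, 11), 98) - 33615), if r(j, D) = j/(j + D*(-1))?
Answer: -1521/51242929 ≈ -2.9682e-5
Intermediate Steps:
r(j, D) = j/(j - D)
y(a, X) = -76 - (-120 + a)/(71 + X)
1/(y(r(2, 11), 98) - 33615) = 1/((-5276 - 2/(2 - 1*11) - 76*98)/(71 + 98) - 33615) = 1/((-5276 - 2/(2 - 11) - 7448)/169 - 33615) = 1/((-5276 - 2/(-9) - 7448)/169 - 33615) = 1/((-5276 - 2*(-1)/9 - 7448)/169 - 33615) = 1/((-5276 - 1*(-2/9) - 7448)/169 - 33615) = 1/((-5276 + 2/9 - 7448)/169 - 33615) = 1/((1/169)*(-114514/9) - 33615) = 1/(-114514/1521 - 33615) = 1/(-51242929/1521) = -1521/51242929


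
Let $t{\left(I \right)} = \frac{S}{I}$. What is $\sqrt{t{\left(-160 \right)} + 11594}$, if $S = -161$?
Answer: $\frac{\sqrt{18552010}}{40} \approx 107.68$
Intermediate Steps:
$t{\left(I \right)} = - \frac{161}{I}$
$\sqrt{t{\left(-160 \right)} + 11594} = \sqrt{- \frac{161}{-160} + 11594} = \sqrt{\left(-161\right) \left(- \frac{1}{160}\right) + 11594} = \sqrt{\frac{161}{160} + 11594} = \sqrt{\frac{1855201}{160}} = \frac{\sqrt{18552010}}{40}$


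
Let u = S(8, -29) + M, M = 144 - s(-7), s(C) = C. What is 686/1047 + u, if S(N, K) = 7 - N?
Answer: 157736/1047 ≈ 150.66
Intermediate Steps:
M = 151 (M = 144 - 1*(-7) = 144 + 7 = 151)
u = 150 (u = (7 - 1*8) + 151 = (7 - 8) + 151 = -1 + 151 = 150)
686/1047 + u = 686/1047 + 150 = 157736/1047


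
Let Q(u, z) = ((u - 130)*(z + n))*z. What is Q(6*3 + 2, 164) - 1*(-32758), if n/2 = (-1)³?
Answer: -2889722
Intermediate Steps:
n = -2 (n = 2*(-1)³ = 2*(-1) = -2)
Q(u, z) = z*(-130 + u)*(-2 + z) (Q(u, z) = ((u - 130)*(z - 2))*z = ((-130 + u)*(-2 + z))*z = z*(-130 + u)*(-2 + z))
Q(6*3 + 2, 164) - 1*(-32758) = 164*(260 - 130*164 - 2*(6*3 + 2) + (6*3 + 2)*164) - 1*(-32758) = 164*(260 - 21320 - 2*(18 + 2) + (18 + 2)*164) + 32758 = 164*(260 - 21320 - 2*20 + 20*164) + 32758 = 164*(260 - 21320 - 40 + 3280) + 32758 = 164*(-17820) + 32758 = -2922480 + 32758 = -2889722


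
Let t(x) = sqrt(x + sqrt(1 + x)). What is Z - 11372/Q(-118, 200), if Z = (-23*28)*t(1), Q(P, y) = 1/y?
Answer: -2274400 - 644*sqrt(1 + sqrt(2)) ≈ -2.2754e+6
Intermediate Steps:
Z = -644*sqrt(1 + sqrt(2)) (Z = (-23*28)*sqrt(1 + sqrt(1 + 1)) = -644*sqrt(1 + sqrt(2)) ≈ -1000.6)
Z - 11372/Q(-118, 200) = -644*sqrt(1 + sqrt(2)) - 11372/(1/200) = -644*sqrt(1 + sqrt(2)) - 11372/1/200 = -644*sqrt(1 + sqrt(2)) - 11372*200 = -644*sqrt(1 + sqrt(2)) - 1*2274400 = -644*sqrt(1 + sqrt(2)) - 2274400 = -2274400 - 644*sqrt(1 + sqrt(2))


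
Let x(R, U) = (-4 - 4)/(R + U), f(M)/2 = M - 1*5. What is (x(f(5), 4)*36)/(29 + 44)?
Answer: -72/73 ≈ -0.98630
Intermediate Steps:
f(M) = -10 + 2*M (f(M) = 2*(M - 1*5) = 2*(M - 5) = 2*(-5 + M) = -10 + 2*M)
x(R, U) = -8/(R + U)
(x(f(5), 4)*36)/(29 + 44) = (-8/((-10 + 2*5) + 4)*36)/(29 + 44) = (-8/((-10 + 10) + 4)*36)/73 = (-8/(0 + 4)*36)*(1/73) = (-8/4*36)*(1/73) = (-8*1/4*36)*(1/73) = -2*36*(1/73) = -72*1/73 = -72/73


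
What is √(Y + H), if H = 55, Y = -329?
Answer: I*√274 ≈ 16.553*I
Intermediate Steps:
√(Y + H) = √(-329 + 55) = √(-274) = I*√274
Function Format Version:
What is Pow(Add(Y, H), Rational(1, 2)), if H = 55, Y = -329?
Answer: Mul(I, Pow(274, Rational(1, 2))) ≈ Mul(16.553, I)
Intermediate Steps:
Pow(Add(Y, H), Rational(1, 2)) = Pow(Add(-329, 55), Rational(1, 2)) = Pow(-274, Rational(1, 2)) = Mul(I, Pow(274, Rational(1, 2)))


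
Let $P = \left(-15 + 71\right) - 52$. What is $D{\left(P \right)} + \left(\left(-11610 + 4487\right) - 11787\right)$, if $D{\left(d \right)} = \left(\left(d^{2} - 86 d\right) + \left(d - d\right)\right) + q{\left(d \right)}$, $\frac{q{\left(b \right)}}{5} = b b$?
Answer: $-19158$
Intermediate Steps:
$q{\left(b \right)} = 5 b^{2}$ ($q{\left(b \right)} = 5 b b = 5 b^{2}$)
$P = 4$ ($P = 56 - 52 = 4$)
$D{\left(d \right)} = - 86 d + 6 d^{2}$ ($D{\left(d \right)} = \left(\left(d^{2} - 86 d\right) + \left(d - d\right)\right) + 5 d^{2} = \left(\left(d^{2} - 86 d\right) + 0\right) + 5 d^{2} = \left(d^{2} - 86 d\right) + 5 d^{2} = - 86 d + 6 d^{2}$)
$D{\left(P \right)} + \left(\left(-11610 + 4487\right) - 11787\right) = 2 \cdot 4 \left(-43 + 3 \cdot 4\right) + \left(\left(-11610 + 4487\right) - 11787\right) = 2 \cdot 4 \left(-43 + 12\right) - 18910 = 2 \cdot 4 \left(-31\right) - 18910 = -248 - 18910 = -19158$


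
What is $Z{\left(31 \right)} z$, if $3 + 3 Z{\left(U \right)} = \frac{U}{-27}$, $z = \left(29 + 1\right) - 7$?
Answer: $- \frac{2576}{81} \approx -31.802$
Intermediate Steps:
$z = 23$ ($z = 30 - 7 = 23$)
$Z{\left(U \right)} = -1 - \frac{U}{81}$ ($Z{\left(U \right)} = -1 + \frac{U \frac{1}{-27}}{3} = -1 + \frac{U \left(- \frac{1}{27}\right)}{3} = -1 + \frac{\left(- \frac{1}{27}\right) U}{3} = -1 - \frac{U}{81}$)
$Z{\left(31 \right)} z = \left(-1 - \frac{31}{81}\right) 23 = \left(- \frac{112}{81}\right) 23 = - \frac{2576}{81}$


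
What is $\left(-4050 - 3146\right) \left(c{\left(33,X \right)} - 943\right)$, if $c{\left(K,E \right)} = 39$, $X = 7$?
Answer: $6505184$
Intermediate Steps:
$\left(-4050 - 3146\right) \left(c{\left(33,X \right)} - 943\right) = \left(-4050 - 3146\right) \left(39 - 943\right) = \left(-7196\right) \left(-904\right) = 6505184$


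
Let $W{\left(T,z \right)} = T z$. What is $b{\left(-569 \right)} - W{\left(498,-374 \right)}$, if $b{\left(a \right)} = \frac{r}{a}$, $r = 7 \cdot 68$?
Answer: $\frac{105976912}{569} \approx 1.8625 \cdot 10^{5}$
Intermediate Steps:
$r = 476$
$b{\left(a \right)} = \frac{476}{a}$
$b{\left(-569 \right)} - W{\left(498,-374 \right)} = \frac{476}{-569} - 498 \left(-374\right) = 476 \left(- \frac{1}{569}\right) - -186252 = - \frac{476}{569} + 186252 = \frac{105976912}{569}$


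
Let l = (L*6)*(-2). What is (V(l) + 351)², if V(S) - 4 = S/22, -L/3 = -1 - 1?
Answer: 14969161/121 ≈ 1.2371e+5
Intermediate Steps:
L = 6 (L = -3*(-1 - 1) = -3*(-2) = 6)
l = -72 (l = (6*6)*(-2) = 36*(-2) = -72)
V(S) = 4 + S/22
(V(l) + 351)² = ((4 + (1/22)*(-72)) + 351)² = ((4 - 36/11) + 351)² = (8/11 + 351)² = (3869/11)² = 14969161/121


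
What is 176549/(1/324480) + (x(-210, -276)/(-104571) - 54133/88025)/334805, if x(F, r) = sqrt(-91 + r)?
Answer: 1688306001224846585867/29471210125 - I*sqrt(367)/35010893655 ≈ 5.7287e+10 - 5.4718e-10*I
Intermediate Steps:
176549/(1/324480) + (x(-210, -276)/(-104571) - 54133/88025)/334805 = 176549/(1/324480) + (sqrt(-91 - 276)/(-104571) - 54133/88025)/334805 = 176549/(1/324480) + (sqrt(-367)*(-1/104571) - 54133*1/88025)*(1/334805) = 176549*324480 + ((I*sqrt(367))*(-1/104571) - 54133/88025)*(1/334805) = 57286619520 + (-I*sqrt(367)/104571 - 54133/88025)*(1/334805) = 57286619520 + (-54133/88025 - I*sqrt(367)/104571)*(1/334805) = 57286619520 + (-54133/29471210125 - I*sqrt(367)/35010893655) = 1688306001224846585867/29471210125 - I*sqrt(367)/35010893655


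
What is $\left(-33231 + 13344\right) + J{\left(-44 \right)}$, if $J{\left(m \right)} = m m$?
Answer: $-17951$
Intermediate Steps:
$J{\left(m \right)} = m^{2}$
$\left(-33231 + 13344\right) + J{\left(-44 \right)} = \left(-33231 + 13344\right) + \left(-44\right)^{2} = -19887 + 1936 = -17951$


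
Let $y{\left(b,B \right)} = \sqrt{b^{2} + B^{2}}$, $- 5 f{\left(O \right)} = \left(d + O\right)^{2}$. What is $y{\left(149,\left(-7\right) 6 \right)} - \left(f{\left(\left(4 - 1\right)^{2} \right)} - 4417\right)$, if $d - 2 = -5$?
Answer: $\frac{22121}{5} + \sqrt{23965} \approx 4579.0$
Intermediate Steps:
$d = -3$ ($d = 2 - 5 = -3$)
$f{\left(O \right)} = - \frac{\left(-3 + O\right)^{2}}{5}$
$y{\left(b,B \right)} = \sqrt{B^{2} + b^{2}}$
$y{\left(149,\left(-7\right) 6 \right)} - \left(f{\left(\left(4 - 1\right)^{2} \right)} - 4417\right) = \sqrt{\left(\left(-7\right) 6\right)^{2} + 149^{2}} - \left(- \frac{\left(-3 + \left(4 - 1\right)^{2}\right)^{2}}{5} - 4417\right) = \sqrt{\left(-42\right)^{2} + 22201} - \left(- \frac{\left(-3 + 3^{2}\right)^{2}}{5} - 4417\right) = \sqrt{1764 + 22201} - \left(- \frac{\left(-3 + 9\right)^{2}}{5} - 4417\right) = \sqrt{23965} - \left(- \frac{6^{2}}{5} - 4417\right) = \sqrt{23965} - \left(\left(- \frac{1}{5}\right) 36 - 4417\right) = \sqrt{23965} - \left(- \frac{36}{5} - 4417\right) = \sqrt{23965} - - \frac{22121}{5} = \sqrt{23965} + \frac{22121}{5} = \frac{22121}{5} + \sqrt{23965}$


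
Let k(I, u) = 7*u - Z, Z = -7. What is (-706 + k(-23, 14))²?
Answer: 361201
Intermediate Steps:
k(I, u) = 7 + 7*u (k(I, u) = 7*u - 1*(-7) = 7*u + 7 = 7 + 7*u)
(-706 + k(-23, 14))² = (-706 + (7 + 7*14))² = (-706 + (7 + 98))² = (-706 + 105)² = (-601)² = 361201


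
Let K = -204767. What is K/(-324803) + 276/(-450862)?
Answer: 46116006763/73220665093 ≈ 0.62982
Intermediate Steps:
K/(-324803) + 276/(-450862) = -204767/(-324803) + 276/(-450862) = -204767*(-1/324803) + 276*(-1/450862) = 204767/324803 - 138/225431 = 46116006763/73220665093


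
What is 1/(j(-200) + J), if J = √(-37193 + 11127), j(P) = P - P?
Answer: -I*√26066/26066 ≈ -0.0061939*I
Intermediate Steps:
j(P) = 0
J = I*√26066 (J = √(-26066) = I*√26066 ≈ 161.45*I)
1/(j(-200) + J) = 1/(0 + I*√26066) = 1/(I*√26066) = -I*√26066/26066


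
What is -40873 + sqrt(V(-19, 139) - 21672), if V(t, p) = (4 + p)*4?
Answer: -40873 + 10*I*sqrt(211) ≈ -40873.0 + 145.26*I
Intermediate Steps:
V(t, p) = 16 + 4*p
-40873 + sqrt(V(-19, 139) - 21672) = -40873 + sqrt((16 + 4*139) - 21672) = -40873 + sqrt((16 + 556) - 21672) = -40873 + sqrt(572 - 21672) = -40873 + sqrt(-21100) = -40873 + 10*I*sqrt(211)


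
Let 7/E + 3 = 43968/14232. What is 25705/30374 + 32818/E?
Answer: 52937839851/126082474 ≈ 419.87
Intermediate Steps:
E = 4151/53 (E = 7/(-3 + 43968/14232) = 7/(-3 + 43968*(1/14232)) = 7/(-3 + 1832/593) = 7/(53/593) = 7*(593/53) = 4151/53 ≈ 78.321)
25705/30374 + 32818/E = 25705/30374 + 32818/(4151/53) = 25705*(1/30374) + 32818*(53/4151) = 25705/30374 + 1739354/4151 = 52937839851/126082474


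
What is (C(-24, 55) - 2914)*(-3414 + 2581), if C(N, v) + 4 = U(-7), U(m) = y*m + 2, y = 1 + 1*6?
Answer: 2469845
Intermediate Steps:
y = 7 (y = 1 + 6 = 7)
U(m) = 2 + 7*m (U(m) = 7*m + 2 = 2 + 7*m)
C(N, v) = -51 (C(N, v) = -4 + (2 + 7*(-7)) = -4 + (2 - 49) = -4 - 47 = -51)
(C(-24, 55) - 2914)*(-3414 + 2581) = (-51 - 2914)*(-3414 + 2581) = -2965*(-833) = 2469845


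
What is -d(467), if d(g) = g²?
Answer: -218089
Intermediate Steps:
-d(467) = -1*467² = -1*218089 = -218089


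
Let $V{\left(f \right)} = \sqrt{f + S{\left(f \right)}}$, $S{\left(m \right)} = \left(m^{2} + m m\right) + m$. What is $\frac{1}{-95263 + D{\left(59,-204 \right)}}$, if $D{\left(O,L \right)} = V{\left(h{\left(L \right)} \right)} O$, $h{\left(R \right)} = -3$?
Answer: $- \frac{95263}{9074997397} - \frac{118 \sqrt{3}}{9074997397} \approx -1.052 \cdot 10^{-5}$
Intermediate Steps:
$S{\left(m \right)} = m + 2 m^{2}$ ($S{\left(m \right)} = \left(m^{2} + m^{2}\right) + m = 2 m^{2} + m = m + 2 m^{2}$)
$V{\left(f \right)} = \sqrt{f + f \left(1 + 2 f\right)}$
$D{\left(O,L \right)} = 2 O \sqrt{3}$ ($D{\left(O,L \right)} = \sqrt{2} \sqrt{- 3 \left(1 - 3\right)} O = \sqrt{2} \sqrt{\left(-3\right) \left(-2\right)} O = \sqrt{2} \sqrt{6} O = 2 \sqrt{3} O = 2 O \sqrt{3}$)
$\frac{1}{-95263 + D{\left(59,-204 \right)}} = \frac{1}{-95263 + 2 \cdot 59 \sqrt{3}} = \frac{1}{-95263 + 118 \sqrt{3}}$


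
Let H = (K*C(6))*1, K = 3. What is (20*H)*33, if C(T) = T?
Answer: 11880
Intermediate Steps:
H = 18 (H = (3*6)*1 = 18*1 = 18)
(20*H)*33 = (20*18)*33 = 360*33 = 11880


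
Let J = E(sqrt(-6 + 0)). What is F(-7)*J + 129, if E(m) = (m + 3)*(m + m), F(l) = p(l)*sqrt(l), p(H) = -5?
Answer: 129 + 10*sqrt(42)*(3 + I*sqrt(6)) ≈ 323.42 + 158.75*I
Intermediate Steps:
F(l) = -5*sqrt(l)
E(m) = 2*m*(3 + m) (E(m) = (3 + m)*(2*m) = 2*m*(3 + m))
J = 2*I*sqrt(6)*(3 + I*sqrt(6)) (J = 2*sqrt(-6 + 0)*(3 + sqrt(-6 + 0)) = 2*sqrt(-6)*(3 + sqrt(-6)) = 2*(I*sqrt(6))*(3 + I*sqrt(6)) = 2*I*sqrt(6)*(3 + I*sqrt(6)) ≈ -12.0 + 14.697*I)
F(-7)*J + 129 = (-5*I*sqrt(7))*(-12 + 6*I*sqrt(6)) + 129 = -5*I*sqrt(7)*(-12 + 6*I*sqrt(6)) + 129 = 129 - 5*I*sqrt(7)*(-12 + 6*I*sqrt(6))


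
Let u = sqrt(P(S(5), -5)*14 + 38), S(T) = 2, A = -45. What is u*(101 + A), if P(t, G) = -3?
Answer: 112*I ≈ 112.0*I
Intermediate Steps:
u = 2*I (u = sqrt(-3*14 + 38) = sqrt(-42 + 38) = sqrt(-4) = 2*I ≈ 2.0*I)
u*(101 + A) = (2*I)*(101 - 45) = (2*I)*56 = 112*I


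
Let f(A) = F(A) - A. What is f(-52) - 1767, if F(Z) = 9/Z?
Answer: -89189/52 ≈ -1715.2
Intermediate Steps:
f(A) = -A + 9/A (f(A) = 9/A - A = -A + 9/A)
f(-52) - 1767 = (-1*(-52) + 9/(-52)) - 1767 = (52 + 9*(-1/52)) - 1767 = (52 - 9/52) - 1767 = 2695/52 - 1767 = -89189/52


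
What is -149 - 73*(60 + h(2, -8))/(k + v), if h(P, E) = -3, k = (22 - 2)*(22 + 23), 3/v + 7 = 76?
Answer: -3180152/20701 ≈ -153.62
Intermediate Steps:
v = 1/23 (v = 3/(-7 + 76) = 3/69 = 3*(1/69) = 1/23 ≈ 0.043478)
k = 900 (k = 20*45 = 900)
-149 - 73*(60 + h(2, -8))/(k + v) = -149 - 73*(60 - 3)/(900 + 1/23) = -149 - 4161/20701/23 = -149 - 4161*23/20701 = -149 - 73*1311/20701 = -149 - 95703/20701 = -3180152/20701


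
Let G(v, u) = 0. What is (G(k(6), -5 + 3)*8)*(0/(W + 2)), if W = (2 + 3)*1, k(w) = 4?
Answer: 0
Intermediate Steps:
W = 5 (W = 5*1 = 5)
(G(k(6), -5 + 3)*8)*(0/(W + 2)) = (0*8)*(0/(5 + 2)) = 0*(0/7) = 0*(0*(⅐)) = 0*0 = 0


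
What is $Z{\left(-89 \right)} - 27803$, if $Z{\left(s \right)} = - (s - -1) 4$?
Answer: $-27451$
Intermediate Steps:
$Z{\left(s \right)} = -4 - 4 s$ ($Z{\left(s \right)} = - (s + 1) 4 = - (1 + s) 4 = \left(-1 - s\right) 4 = -4 - 4 s$)
$Z{\left(-89 \right)} - 27803 = \left(-4 - -356\right) - 27803 = \left(-4 + 356\right) - 27803 = 352 - 27803 = -27451$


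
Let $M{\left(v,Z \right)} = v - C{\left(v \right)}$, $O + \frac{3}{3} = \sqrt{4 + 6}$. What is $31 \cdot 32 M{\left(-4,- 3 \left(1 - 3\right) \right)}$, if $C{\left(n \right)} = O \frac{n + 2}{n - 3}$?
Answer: $- \frac{25792}{7} - \frac{1984 \sqrt{10}}{7} \approx -4580.9$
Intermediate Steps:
$O = -1 + \sqrt{10}$ ($O = -1 + \sqrt{4 + 6} = -1 + \sqrt{10} \approx 2.1623$)
$C{\left(n \right)} = \frac{\left(-1 + \sqrt{10}\right) \left(2 + n\right)}{-3 + n}$ ($C{\left(n \right)} = \left(-1 + \sqrt{10}\right) \frac{n + 2}{n - 3} = \left(-1 + \sqrt{10}\right) \frac{2 + n}{-3 + n} = \frac{\left(-1 + \sqrt{10}\right) \left(2 + n\right)}{-3 + n}$)
$M{\left(v,Z \right)} = v + \frac{\left(1 - \sqrt{10}\right) \left(2 + v\right)}{-3 + v}$ ($M{\left(v,Z \right)} = v - - \frac{\left(1 - \sqrt{10}\right) \left(2 + v\right)}{-3 + v} = v + \frac{\left(1 - \sqrt{10}\right) \left(2 + v\right)}{-3 + v}$)
$31 \cdot 32 M{\left(-4,- 3 \left(1 - 3\right) \right)} = 31 \cdot 32 \frac{- 4 \left(-3 - 4\right) + \left(1 - \sqrt{10}\right) \left(2 - 4\right)}{-3 - 4} = 992 \frac{\left(-4\right) \left(-7\right) + \left(1 - \sqrt{10}\right) \left(-2\right)}{-7} = 992 \left(- \frac{28 - \left(2 - 2 \sqrt{10}\right)}{7}\right) = 992 \left(- \frac{26 + 2 \sqrt{10}}{7}\right) = 992 \left(- \frac{26}{7} - \frac{2 \sqrt{10}}{7}\right) = - \frac{25792}{7} - \frac{1984 \sqrt{10}}{7}$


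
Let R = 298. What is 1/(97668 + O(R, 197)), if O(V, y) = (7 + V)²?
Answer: 1/190693 ≈ 5.2440e-6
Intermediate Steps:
1/(97668 + O(R, 197)) = 1/(97668 + (7 + 298)²) = 1/(97668 + 305²) = 1/(97668 + 93025) = 1/190693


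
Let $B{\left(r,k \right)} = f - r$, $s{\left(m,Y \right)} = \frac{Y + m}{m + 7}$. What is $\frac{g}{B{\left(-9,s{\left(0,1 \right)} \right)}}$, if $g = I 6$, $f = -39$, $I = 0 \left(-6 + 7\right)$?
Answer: $0$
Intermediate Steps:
$I = 0$ ($I = 0 \cdot 1 = 0$)
$g = 0$ ($g = 0 \cdot 6 = 0$)
$s{\left(m,Y \right)} = \frac{Y + m}{7 + m}$
$B{\left(r,k \right)} = -39 - r$
$\frac{g}{B{\left(-9,s{\left(0,1 \right)} \right)}} = \frac{0}{-39 - -9} = \frac{0}{-39 + 9} = \frac{0}{-30} = 0 \left(- \frac{1}{30}\right) = 0$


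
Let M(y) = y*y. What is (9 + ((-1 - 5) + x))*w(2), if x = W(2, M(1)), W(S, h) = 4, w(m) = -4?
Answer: -28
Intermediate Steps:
M(y) = y**2
x = 4
(9 + ((-1 - 5) + x))*w(2) = (9 + ((-1 - 5) + 4))*(-4) = (9 + (-6 + 4))*(-4) = (9 - 2)*(-4) = 7*(-4) = -28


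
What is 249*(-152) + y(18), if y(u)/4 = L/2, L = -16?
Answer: -37880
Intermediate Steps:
y(u) = -32 (y(u) = 4*(-16/2) = 4*(-16*½) = 4*(-8) = -32)
249*(-152) + y(18) = 249*(-152) - 32 = -37848 - 32 = -37880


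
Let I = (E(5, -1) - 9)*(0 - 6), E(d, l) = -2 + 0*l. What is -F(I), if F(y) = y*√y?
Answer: -66*√66 ≈ -536.19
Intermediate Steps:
E(d, l) = -2 (E(d, l) = -2 + 0 = -2)
I = 66 (I = (-2 - 9)*(0 - 6) = -11*(-6) = 66)
F(y) = y^(3/2)
-F(I) = -66^(3/2) = -66*√66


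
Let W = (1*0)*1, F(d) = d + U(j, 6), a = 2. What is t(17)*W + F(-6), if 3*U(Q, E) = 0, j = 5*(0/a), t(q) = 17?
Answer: -6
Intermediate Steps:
j = 0 (j = 5*(0/2) = 5*(0*(½)) = 5*0 = 0)
U(Q, E) = 0 (U(Q, E) = (⅓)*0 = 0)
F(d) = d (F(d) = d + 0 = d)
W = 0 (W = 0*1 = 0)
t(17)*W + F(-6) = 17*0 - 6 = 0 - 6 = -6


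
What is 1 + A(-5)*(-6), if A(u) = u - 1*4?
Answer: 55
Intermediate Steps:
A(u) = -4 + u (A(u) = u - 4 = -4 + u)
1 + A(-5)*(-6) = 1 + (-4 - 5)*(-6) = 1 - 9*(-6) = 1 + 54 = 55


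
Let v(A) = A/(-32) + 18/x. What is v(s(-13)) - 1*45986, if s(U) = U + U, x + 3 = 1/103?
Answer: -56661167/1232 ≈ -45991.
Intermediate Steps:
x = -308/103 (x = -3 + 1/103 = -308/103 ≈ -2.9903)
s(U) = 2*U
v(A) = -927/154 - A/32 (v(A) = A/(-32) + 18/(-308/103) = A*(-1/32) + 18*(-103/308) = -A/32 - 927/154 = -927/154 - A/32)
v(s(-13)) - 1*45986 = (-927/154 - (-13)/16) - 1*45986 = (-927/154 - 1/32*(-26)) - 45986 = (-927/154 + 13/16) - 45986 = -6415/1232 - 45986 = -56661167/1232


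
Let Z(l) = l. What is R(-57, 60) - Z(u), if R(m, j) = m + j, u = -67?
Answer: 70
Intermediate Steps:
R(m, j) = j + m
R(-57, 60) - Z(u) = (60 - 57) - 1*(-67) = 3 + 67 = 70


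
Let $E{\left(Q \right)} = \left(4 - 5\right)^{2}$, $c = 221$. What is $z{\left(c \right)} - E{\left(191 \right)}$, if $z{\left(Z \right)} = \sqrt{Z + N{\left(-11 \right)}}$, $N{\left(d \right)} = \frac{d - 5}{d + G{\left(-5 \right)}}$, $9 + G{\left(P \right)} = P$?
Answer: $-1 + \frac{\sqrt{5541}}{5} \approx 13.888$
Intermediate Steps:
$G{\left(P \right)} = -9 + P$
$N{\left(d \right)} = \frac{-5 + d}{-14 + d}$ ($N{\left(d \right)} = \frac{d - 5}{d - 14} = \frac{-5 + d}{d - 14} = \frac{-5 + d}{-14 + d}$)
$E{\left(Q \right)} = 1$ ($E{\left(Q \right)} = \left(-1\right)^{2} = 1$)
$z{\left(Z \right)} = \sqrt{\frac{16}{25} + Z}$ ($z{\left(Z \right)} = \sqrt{Z + \frac{-5 - 11}{-14 - 11}} = \sqrt{Z + \frac{1}{-25} \left(-16\right)} = \sqrt{Z - - \frac{16}{25}} = \sqrt{Z + \frac{16}{25}} = \sqrt{\frac{16}{25} + Z}$)
$z{\left(c \right)} - E{\left(191 \right)} = \frac{\sqrt{16 + 25 \cdot 221}}{5} - 1 = \frac{\sqrt{16 + 5525}}{5} - 1 = \frac{\sqrt{5541}}{5} - 1 = -1 + \frac{\sqrt{5541}}{5}$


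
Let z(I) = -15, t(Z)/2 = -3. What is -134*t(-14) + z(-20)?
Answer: 789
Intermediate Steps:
t(Z) = -6 (t(Z) = 2*(-3) = -6)
-134*t(-14) + z(-20) = -134*(-6) - 15 = 804 - 15 = 789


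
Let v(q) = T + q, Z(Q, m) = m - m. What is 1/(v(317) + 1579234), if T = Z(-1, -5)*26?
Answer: 1/1579551 ≈ 6.3309e-7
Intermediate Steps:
Z(Q, m) = 0
T = 0 (T = 0*26 = 0)
v(q) = q (v(q) = 0 + q = q)
1/(v(317) + 1579234) = 1/(317 + 1579234) = 1/1579551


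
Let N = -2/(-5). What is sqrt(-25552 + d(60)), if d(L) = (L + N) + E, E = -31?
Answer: I*sqrt(638065)/5 ≈ 159.76*I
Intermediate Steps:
N = 2/5 (N = -2*(-1/5) = 2/5 ≈ 0.40000)
d(L) = -153/5 + L (d(L) = (L + 2/5) - 31 = (2/5 + L) - 31 = -153/5 + L)
sqrt(-25552 + d(60)) = sqrt(-25552 + (-153/5 + 60)) = sqrt(-25552 + 147/5) = sqrt(-127613/5) = I*sqrt(638065)/5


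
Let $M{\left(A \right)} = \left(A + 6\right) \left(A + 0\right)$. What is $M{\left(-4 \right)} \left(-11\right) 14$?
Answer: $1232$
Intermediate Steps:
$M{\left(A \right)} = A \left(6 + A\right)$ ($M{\left(A \right)} = \left(6 + A\right) A = A \left(6 + A\right)$)
$M{\left(-4 \right)} \left(-11\right) 14 = - 4 \left(6 - 4\right) \left(-11\right) 14 = \left(-4\right) 2 \left(-11\right) 14 = \left(-8\right) \left(-11\right) 14 = 88 \cdot 14 = 1232$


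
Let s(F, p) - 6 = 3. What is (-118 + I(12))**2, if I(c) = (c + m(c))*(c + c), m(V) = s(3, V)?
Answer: 148996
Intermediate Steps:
s(F, p) = 9 (s(F, p) = 6 + 3 = 9)
m(V) = 9
I(c) = 2*c*(9 + c) (I(c) = (c + 9)*(c + c) = (9 + c)*(2*c) = 2*c*(9 + c))
(-118 + I(12))**2 = (-118 + 2*12*(9 + 12))**2 = (-118 + 2*12*21)**2 = (-118 + 504)**2 = 386**2 = 148996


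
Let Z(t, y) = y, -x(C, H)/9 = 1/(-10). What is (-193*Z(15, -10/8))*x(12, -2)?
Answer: 1737/8 ≈ 217.13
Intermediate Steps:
x(C, H) = 9/10 (x(C, H) = -9/(-10) = -9*(-⅒) = 9/10)
(-193*Z(15, -10/8))*x(12, -2) = -(-1930)/8*(9/10) = -193*(-5/4)*(9/10) = (965/4)*(9/10) = 1737/8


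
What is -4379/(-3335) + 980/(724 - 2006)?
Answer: 40441/73715 ≈ 0.54861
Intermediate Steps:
-4379/(-3335) + 980/(724 - 2006) = -4379*(-1/3335) + 980/(-1282) = 151/115 + 980*(-1/1282) = 151/115 - 490/641 = 40441/73715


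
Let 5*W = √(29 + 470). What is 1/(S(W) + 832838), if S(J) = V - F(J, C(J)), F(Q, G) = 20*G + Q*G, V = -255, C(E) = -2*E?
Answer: 520389325/433288059358329 - 5000*√499/433288059358329 ≈ 1.2008e-6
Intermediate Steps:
W = √499/5 (W = √(29 + 470)/5 = √499/5 ≈ 4.4677)
F(Q, G) = 20*G + G*Q
S(J) = -255 + 2*J*(20 + J) (S(J) = -255 - (-2*J)*(20 + J) = -255 - (-2)*J*(20 + J) = -255 + 2*J*(20 + J))
1/(S(W) + 832838) = 1/((-255 + 2*(√499/5)*(20 + √499/5)) + 832838) = 1/((-255 + 2*√499*(20 + √499/5)/5) + 832838) = 1/(832583 + 2*√499*(20 + √499/5)/5)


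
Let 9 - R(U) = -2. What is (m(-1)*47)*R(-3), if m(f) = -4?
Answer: -2068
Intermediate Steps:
R(U) = 11 (R(U) = 9 - 1*(-2) = 9 + 2 = 11)
(m(-1)*47)*R(-3) = -4*47*11 = -188*11 = -2068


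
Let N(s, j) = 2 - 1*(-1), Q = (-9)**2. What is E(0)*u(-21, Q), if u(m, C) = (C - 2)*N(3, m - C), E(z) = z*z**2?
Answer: 0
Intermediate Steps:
Q = 81
N(s, j) = 3 (N(s, j) = 2 + 1 = 3)
E(z) = z**3
u(m, C) = -6 + 3*C (u(m, C) = (C - 2)*3 = (-2 + C)*3 = -6 + 3*C)
E(0)*u(-21, Q) = 0**3*(-6 + 3*81) = 0*(-6 + 243) = 0*237 = 0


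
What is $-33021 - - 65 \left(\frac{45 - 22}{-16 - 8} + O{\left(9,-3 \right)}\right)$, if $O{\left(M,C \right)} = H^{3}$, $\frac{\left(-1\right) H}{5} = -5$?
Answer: $\frac{23581001}{24} \approx 9.8254 \cdot 10^{5}$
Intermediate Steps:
$H = 25$ ($H = \left(-5\right) \left(-5\right) = 25$)
$O{\left(M,C \right)} = 15625$ ($O{\left(M,C \right)} = 25^{3} = 15625$)
$-33021 - - 65 \left(\frac{45 - 22}{-16 - 8} + O{\left(9,-3 \right)}\right) = -33021 - - 65 \left(\frac{45 - 22}{-16 - 8} + 15625\right) = -33021 - - 65 \left(\frac{23}{-24} + 15625\right) = -33021 - - 65 \left(23 \left(- \frac{1}{24}\right) + 15625\right) = -33021 - - 65 \left(- \frac{23}{24} + 15625\right) = -33021 - \left(-65\right) \frac{374977}{24} = -33021 - - \frac{24373505}{24} = -33021 + \frac{24373505}{24} = \frac{23581001}{24}$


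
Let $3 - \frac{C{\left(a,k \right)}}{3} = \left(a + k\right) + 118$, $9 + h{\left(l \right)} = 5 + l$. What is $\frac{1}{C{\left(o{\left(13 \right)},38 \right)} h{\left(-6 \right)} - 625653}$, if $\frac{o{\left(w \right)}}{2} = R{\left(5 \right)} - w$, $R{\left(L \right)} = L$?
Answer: $- \frac{1}{621543} \approx -1.6089 \cdot 10^{-6}$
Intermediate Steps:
$h{\left(l \right)} = -4 + l$ ($h{\left(l \right)} = -9 + \left(5 + l\right) = -4 + l$)
$o{\left(w \right)} = 10 - 2 w$ ($o{\left(w \right)} = 2 \left(5 - w\right) = 10 - 2 w$)
$C{\left(a,k \right)} = -345 - 3 a - 3 k$ ($C{\left(a,k \right)} = 9 - 3 \left(\left(a + k\right) + 118\right) = 9 - 3 \left(118 + a + k\right) = 9 - \left(354 + 3 a + 3 k\right) = -345 - 3 a - 3 k$)
$\frac{1}{C{\left(o{\left(13 \right)},38 \right)} h{\left(-6 \right)} - 625653} = \frac{1}{\left(-345 - 3 \left(10 - 26\right) - 114\right) \left(-4 - 6\right) - 625653} = \frac{1}{\left(-345 - 3 \left(10 - 26\right) - 114\right) \left(-10\right) - 625653} = \frac{1}{\left(-345 - -48 - 114\right) \left(-10\right) - 625653} = \frac{1}{\left(-345 + 48 - 114\right) \left(-10\right) - 625653} = \frac{1}{\left(-411\right) \left(-10\right) - 625653} = \frac{1}{4110 - 625653} = \frac{1}{-621543} = - \frac{1}{621543}$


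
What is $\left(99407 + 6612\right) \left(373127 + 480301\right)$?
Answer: $90479583132$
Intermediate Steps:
$\left(99407 + 6612\right) \left(373127 + 480301\right) = 106019 \cdot 853428 = 90479583132$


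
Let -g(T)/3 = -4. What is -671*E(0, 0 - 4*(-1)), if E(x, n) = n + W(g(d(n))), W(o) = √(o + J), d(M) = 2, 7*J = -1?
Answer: -2684 - 671*√581/7 ≈ -4994.5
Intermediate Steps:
J = -⅐ (J = (⅐)*(-1) = -⅐ ≈ -0.14286)
g(T) = 12 (g(T) = -3*(-4) = 12)
W(o) = √(-⅐ + o) (W(o) = √(o - ⅐) = √(-⅐ + o))
E(x, n) = n + √581/7 (E(x, n) = n + √(-7 + 49*12)/7 = n + √(-7 + 588)/7 = n + √581/7)
-671*E(0, 0 - 4*(-1)) = -671*((0 - 4*(-1)) + √581/7) = -671*((0 + 4) + √581/7) = -671*(4 + √581/7) = -2684 - 671*√581/7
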